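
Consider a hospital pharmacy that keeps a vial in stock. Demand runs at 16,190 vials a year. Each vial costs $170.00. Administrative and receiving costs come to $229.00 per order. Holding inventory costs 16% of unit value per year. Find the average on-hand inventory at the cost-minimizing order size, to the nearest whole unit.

Holding cost H = 0.16 × $170.00 = $27.2000 per unit per year.
Q* = √(2DS/H) = √(2 × 16,190 × 229 / 27.2) ≈ 522.12.
Average inventory = Q*/2 ≈ 522.12 / 2 = 261.061.

Average inventory ≈ 261 vials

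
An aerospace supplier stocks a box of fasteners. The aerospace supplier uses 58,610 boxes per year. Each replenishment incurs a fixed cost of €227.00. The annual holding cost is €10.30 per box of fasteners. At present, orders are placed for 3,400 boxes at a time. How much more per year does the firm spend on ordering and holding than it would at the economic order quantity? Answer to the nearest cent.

Extra cost ≈ €4,867.96 per year

EOQ = √(2DS/H) = √(2 × 58,610 × 227 / 10.3) ≈ 1607.29.
Cost at Q* = (D/Q*)S + (Q*/2)H = √(2DSH) ≈ €16,555.12.
Cost at Q = 3,400: (58,610/3,400)×227 + (3,400/2)×10.3 = €3,913.08 + €17,510.00 = €21,423.08.
Excess = €21,423.08 − €16,555.12 = €4,867.96.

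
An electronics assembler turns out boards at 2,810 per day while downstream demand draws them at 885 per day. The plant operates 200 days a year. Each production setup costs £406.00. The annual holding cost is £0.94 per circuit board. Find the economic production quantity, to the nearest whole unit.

Q* ≈ 14,940 boards

Annual demand D = 885 × 200 = 177,000.
Production build-up factor (1 − d/p) = 1 − 885/2,810 = 0.6851.
Q* = √(2DS / (H(1 − d/p))) = √(2 × 177,000 × 406 / (0.94 × 0.6851)).
= √(143,724,000 / 0.644) ≈ 14939.584.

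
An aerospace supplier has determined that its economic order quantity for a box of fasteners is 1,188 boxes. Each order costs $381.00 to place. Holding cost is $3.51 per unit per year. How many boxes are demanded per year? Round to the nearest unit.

D ≈ 6,501 boxes per year

Squaring Q* = √(2DS/H) gives Q*² = 2DS/H.
From Q* = √(2DS/H): D = Q*²H / (2S) = 1,188² × 3.51 / (2 × 381) = 6501.073.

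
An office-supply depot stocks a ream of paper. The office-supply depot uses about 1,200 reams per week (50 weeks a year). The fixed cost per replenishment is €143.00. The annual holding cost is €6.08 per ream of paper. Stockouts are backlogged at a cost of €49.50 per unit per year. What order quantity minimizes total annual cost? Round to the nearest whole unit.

Q* ≈ 1,780 reams

Annual demand D = 1,200 × 50 = 60,000.
With planned backorders, Q* = √(2DS/H) · √((H+B)/B).
√(2DS/H) = √(2 × 60,000 × 143 / 6.08) = 1679.991.
√((H+B)/B) = √((6.08+49.5)/49.5) = 1.0596.
Q* ≈ 1780.178.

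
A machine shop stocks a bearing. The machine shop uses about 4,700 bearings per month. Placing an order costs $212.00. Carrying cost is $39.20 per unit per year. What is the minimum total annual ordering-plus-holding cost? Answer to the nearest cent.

Annual demand D = 4,700 × 12 = 56,400.
Q* = √(2DS/H) = √(2 × 56,400 × 212 / 39.2) ≈ 781.05.
At the optimum the two cost components are equal, so total cost = 2·(Q*/2)H = Q*·H.
Minimum total = √(2DSH) = √(2 × 56,400 × 212 × 39.2) ≈ 30617.203.

TC* ≈ $30,617.20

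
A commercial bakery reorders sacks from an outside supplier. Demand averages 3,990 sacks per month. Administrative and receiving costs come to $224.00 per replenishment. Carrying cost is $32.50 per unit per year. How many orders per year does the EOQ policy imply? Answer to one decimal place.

N ≈ 58.9 orders per year

Annual demand D = 3,990 × 12 = 47,880.
The optimal lot size = √(2DS/H) = √(2 × 47,880 × 224 / 32.5) ≈ 812.41.
Orders per year = D / Q* = 47,880 / 812.41 ≈ 58.936.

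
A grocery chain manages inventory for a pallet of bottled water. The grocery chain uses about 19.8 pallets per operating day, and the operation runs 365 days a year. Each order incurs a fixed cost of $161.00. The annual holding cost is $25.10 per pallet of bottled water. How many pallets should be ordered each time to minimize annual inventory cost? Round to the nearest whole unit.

Annual demand D = 19.8 × 365 = 7,227.
EOQ = √(2DS / H) = √(2 × 7,227 × 161 / 25.1).
= √(2,327,094 / 25.1) = √92,712.9084 ≈ 304.488.

Q* ≈ 304 pallets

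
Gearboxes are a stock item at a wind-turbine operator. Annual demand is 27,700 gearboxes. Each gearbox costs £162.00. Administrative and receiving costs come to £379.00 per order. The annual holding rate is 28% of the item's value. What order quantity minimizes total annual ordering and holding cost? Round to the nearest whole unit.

Q* ≈ 680 gearboxes

Holding cost H = 0.28 × £162.00 = £45.3600 per unit per year.
EOQ = √(2DS / H) = √(2 × 27,700 × 379 / 45.36).
= √(20,996,600 / 45.36) = √462,888.0071 ≈ 680.359.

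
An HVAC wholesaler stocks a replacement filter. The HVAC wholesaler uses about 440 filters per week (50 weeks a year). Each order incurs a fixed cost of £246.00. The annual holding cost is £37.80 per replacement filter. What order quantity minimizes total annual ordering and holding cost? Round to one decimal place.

Q* ≈ 535.1 filters

Annual demand D = 440 × 50 = 22,000.
EOQ = √(2DS / H) = √(2 × 22,000 × 246 / 37.8).
= √(10,824,000 / 37.8) = √286,349.2063 ≈ 535.116.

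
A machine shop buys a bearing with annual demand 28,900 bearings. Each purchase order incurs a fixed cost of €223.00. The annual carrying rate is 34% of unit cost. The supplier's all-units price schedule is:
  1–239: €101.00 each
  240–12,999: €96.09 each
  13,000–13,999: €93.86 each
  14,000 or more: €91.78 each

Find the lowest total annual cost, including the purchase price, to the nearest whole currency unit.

TC* ≈ €2,797,522

Holding cost per unit per year at price C is H = 0.34·C.
Evaluate total cost at each tier's feasible EOQ or, if the EOQ is below the tier, at the tier's minimum quantity.
Tier 1 (€101.00): EOQ = 612.7 exceeds tier's upper bound 239, so this tier is dominated.
EOQ at €96.09 = 628.1 (feasible in tier 2): TC = 28,900×€96.09 + (28,900/628.1)×223 + (628.1/2)×0.34×€96.09 = €2,797,521.83.
EOQ at €93.86 = 635.5 < 13000, so use break Q=13000: TC = 28,900×€93.86 + (28,900/13000.0)×223 + (13000.0/2)×0.34×€93.86 = €2,920,480.35.
EOQ at €91.78 = 642.7 < 14000, so use break Q=14000: TC = 28,900×€91.78 + (28,900/14000.0)×223 + (14000.0/2)×0.34×€91.78 = €2,871,338.74.
Lowest total cost among the candidates is at Q = 628.1.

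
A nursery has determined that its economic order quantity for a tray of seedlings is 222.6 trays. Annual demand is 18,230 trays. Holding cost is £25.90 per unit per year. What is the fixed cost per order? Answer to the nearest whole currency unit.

Squaring Q* = √(2DS/H) gives Q*² = 2DS/H.
From Q* = √(2DS/H): S = Q*²H / (2D) = 222.6² × 25.9 / (2 × 18,230) = 35.1993.

S ≈ £35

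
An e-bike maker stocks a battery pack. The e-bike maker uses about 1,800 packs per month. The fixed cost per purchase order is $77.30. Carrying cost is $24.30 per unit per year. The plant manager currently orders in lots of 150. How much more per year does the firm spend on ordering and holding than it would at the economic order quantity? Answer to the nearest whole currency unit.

Extra cost ≈ $3,946 per year

Annual demand D = 1,800 × 12 = 21,600.
EOQ = √(2DS/H) = √(2 × 21,600 × 77.3 / 24.3) ≈ 370.71.
Cost at Q* = (D/Q*)S + (Q*/2)H = √(2DSH) ≈ $9,008.13.
Cost at Q = 150: (21,600/150)×77.3 + (150/2)×24.3 = $11,131.20 + $1,822.50 = $12,953.70.
Excess = $12,953.70 − $9,008.13 = $3,945.57.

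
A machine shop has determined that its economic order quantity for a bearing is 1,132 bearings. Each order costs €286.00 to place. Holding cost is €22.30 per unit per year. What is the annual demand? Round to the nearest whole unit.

Invert the EOQ relation Q*² = 2DS/H.
From Q* = √(2DS/H): D = Q*²H / (2S) = 1,132² × 22.3 / (2 × 286) = 49957.614.

D ≈ 49,958 bearings per year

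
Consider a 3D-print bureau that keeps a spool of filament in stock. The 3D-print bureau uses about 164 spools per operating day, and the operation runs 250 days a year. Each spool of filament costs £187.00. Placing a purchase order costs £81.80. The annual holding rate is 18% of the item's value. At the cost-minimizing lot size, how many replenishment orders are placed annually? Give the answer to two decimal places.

Annual demand D = 164 × 250 = 41,000.
Holding cost H = 0.18 × £187.00 = £33.6600 per unit per year.
EOQ = √(2DS/H) = √(2 × 41,000 × 81.8 / 33.66) ≈ 446.40.
Orders per year = D / Q* = 41,000 / 446.40 ≈ 91.845.

N ≈ 91.85 orders per year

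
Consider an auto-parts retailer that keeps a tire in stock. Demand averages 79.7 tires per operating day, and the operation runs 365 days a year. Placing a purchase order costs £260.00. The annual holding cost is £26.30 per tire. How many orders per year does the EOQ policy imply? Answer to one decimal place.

N ≈ 38.4 orders per year

Annual demand D = 79.7 × 365 = 29,090.5.
The optimal lot size = √(2DS/H) = √(2 × 29,090.5 × 260 / 26.3) ≈ 758.40.
Orders per year = D / Q* = 29,090.5 / 758.40 ≈ 38.358.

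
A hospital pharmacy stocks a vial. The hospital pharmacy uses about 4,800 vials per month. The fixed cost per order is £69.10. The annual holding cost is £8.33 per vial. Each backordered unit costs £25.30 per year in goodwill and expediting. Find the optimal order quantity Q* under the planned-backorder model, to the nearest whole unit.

Annual demand D = 4,800 × 12 = 57,600.
With planned backorders, Q* = √(2DS/H) · √((H+B)/B).
√(2DS/H) = √(2 × 57,600 × 69.1 / 8.33) = 977.559.
√((H+B)/B) = √((8.33+25.3)/25.3) = 1.1529.
Q* ≈ 1127.057.

Q* ≈ 1,127 vials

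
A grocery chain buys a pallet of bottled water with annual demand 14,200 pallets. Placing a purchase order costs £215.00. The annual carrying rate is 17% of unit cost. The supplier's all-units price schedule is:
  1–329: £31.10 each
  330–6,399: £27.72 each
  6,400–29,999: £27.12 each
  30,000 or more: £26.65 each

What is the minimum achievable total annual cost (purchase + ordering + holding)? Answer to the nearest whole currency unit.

TC* ≈ £398,988

Holding cost per unit per year at price C is H = 0.17·C.
Evaluate total cost at each tier's feasible EOQ or, if the EOQ is below the tier, at the tier's minimum quantity.
Tier 1 (£31.10): EOQ = 1074.7 exceeds tier's upper bound 329, so this tier is dominated.
EOQ at £27.72 = 1138.3 (feasible in tier 2): TC = 14,200×£27.72 + (14,200/1138.3)×215 + (1138.3/2)×0.17×£27.72 = £398,988.13.
EOQ at £27.12 = 1150.8 < 6400, so use break Q=6400: TC = 14,200×£27.12 + (14,200/6400.0)×215 + (6400.0/2)×0.17×£27.12 = £400,334.31.
EOQ at £26.65 = 1160.9 < 30000, so use break Q=30000: TC = 14,200×£26.65 + (14,200/30000.0)×215 + (30000.0/2)×0.17×£26.65 = £446,489.27.
Lowest total cost among the candidates is at Q = 1138.3.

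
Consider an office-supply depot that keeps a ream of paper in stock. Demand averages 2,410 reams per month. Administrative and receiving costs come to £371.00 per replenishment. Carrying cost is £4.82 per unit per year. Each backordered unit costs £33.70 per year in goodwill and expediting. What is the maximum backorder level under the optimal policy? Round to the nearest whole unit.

Annual demand D = 2,410 × 12 = 28,920.
With planned backorders, Q* = √(2DS/H) · √((H+B)/B).
√(2DS/H) = √(2 × 28,920 × 371 / 4.82) = 2109.976.
√((H+B)/B) = √((4.82+33.7)/33.7) = 1.0691.
Q* ≈ 2255.827.
S* = Q* · H/(H+B) = 2255.827 × 4.82/38.52 ≈ 282.271.

S* ≈ 282 reams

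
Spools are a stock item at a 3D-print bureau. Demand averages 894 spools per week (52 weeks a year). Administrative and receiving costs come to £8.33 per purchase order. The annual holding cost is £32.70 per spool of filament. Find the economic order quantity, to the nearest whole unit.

Q* ≈ 154 spools

Annual demand D = 894 × 52 = 46,488.
EOQ = √(2DS / H) = √(2 × 46,488 × 8.33 / 32.7).
= √(774,490.08 / 32.7) = √23,684.7119 ≈ 153.898.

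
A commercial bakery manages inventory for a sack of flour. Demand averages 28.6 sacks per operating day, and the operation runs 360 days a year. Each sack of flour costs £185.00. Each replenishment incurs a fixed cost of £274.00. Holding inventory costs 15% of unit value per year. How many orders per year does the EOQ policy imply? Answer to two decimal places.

N ≈ 22.83 orders per year

Annual demand D = 28.6 × 360 = 10,296.
Holding cost H = 0.15 × £185.00 = £27.7500 per unit per year.
The optimal lot size = √(2DS/H) = √(2 × 10,296 × 274 / 27.75) ≈ 450.91.
Orders per year = D / Q* = 10,296 / 450.91 ≈ 22.834.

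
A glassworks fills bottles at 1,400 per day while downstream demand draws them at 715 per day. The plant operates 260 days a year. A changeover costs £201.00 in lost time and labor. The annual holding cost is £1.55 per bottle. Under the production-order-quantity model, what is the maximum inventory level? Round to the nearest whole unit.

I_max ≈ 4,857 bottles

Annual demand D = 715 × 260 = 185,900.
Production build-up factor (1 − d/p) = 1 − 715/1,400 = 0.4893.
Q* = √(2DS / (H(1 − d/p))) = √(2 × 185,900 × 201 / (1.55 × 0.4893)).
= √(74,731,800 / 0.7584) ≈ 9926.716.
Maximum inventory = Q*(1 − d/p) = 9926.716 × 0.4893 ≈ 4857.000.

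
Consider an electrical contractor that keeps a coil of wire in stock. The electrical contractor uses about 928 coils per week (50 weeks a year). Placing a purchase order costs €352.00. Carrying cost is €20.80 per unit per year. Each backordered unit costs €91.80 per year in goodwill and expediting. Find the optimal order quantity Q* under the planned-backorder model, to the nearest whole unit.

Annual demand D = 928 × 50 = 46,400.
With planned backorders, Q* = √(2DS/H) · √((H+B)/B).
√(2DS/H) = √(2 × 46,400 × 352 / 20.8) = 1253.181.
√((H+B)/B) = √((20.8+91.8)/91.8) = 1.1075.
Q* ≈ 1387.911.

Q* ≈ 1,388 coils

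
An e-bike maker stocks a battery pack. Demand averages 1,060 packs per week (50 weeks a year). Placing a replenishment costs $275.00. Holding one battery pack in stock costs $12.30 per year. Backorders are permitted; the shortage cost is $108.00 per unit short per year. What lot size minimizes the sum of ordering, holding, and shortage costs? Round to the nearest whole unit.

Annual demand D = 1,060 × 50 = 53,000.
With planned backorders, Q* = √(2DS/H) · √((H+B)/B).
√(2DS/H) = √(2 × 53,000 × 275 / 12.3) = 1539.454.
√((H+B)/B) = √((12.3+108)/108) = 1.0554.
Q* ≈ 1624.754.

Q* ≈ 1,625 packs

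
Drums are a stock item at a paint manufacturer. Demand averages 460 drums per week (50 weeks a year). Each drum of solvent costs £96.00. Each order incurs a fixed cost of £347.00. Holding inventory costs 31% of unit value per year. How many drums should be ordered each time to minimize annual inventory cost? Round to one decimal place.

Q* ≈ 732.4 drums

Annual demand D = 460 × 50 = 23,000.
Holding cost H = 0.31 × £96.00 = £29.7600 per unit per year.
EOQ = √(2DS / H) = √(2 × 23,000 × 347 / 29.76).
= √(15,962,000 / 29.76) = √536,357.5269 ≈ 732.364.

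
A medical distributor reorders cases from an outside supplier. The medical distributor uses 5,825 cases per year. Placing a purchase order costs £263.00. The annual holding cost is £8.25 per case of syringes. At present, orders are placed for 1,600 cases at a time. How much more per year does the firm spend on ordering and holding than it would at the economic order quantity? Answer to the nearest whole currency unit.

Extra cost ≈ £2,530 per year

EOQ = √(2DS/H) = √(2 × 5,825 × 263 / 8.25) ≈ 609.42.
Cost at Q* = (D/Q*)S + (Q*/2)H = √(2DSH) ≈ £5,027.68.
Cost at Q = 1,600: (5,825/1,600)×263 + (1,600/2)×8.25 = £957.48 + £6,600.00 = £7,557.48.
Excess = £7,557.48 − £5,027.68 = £2,529.80.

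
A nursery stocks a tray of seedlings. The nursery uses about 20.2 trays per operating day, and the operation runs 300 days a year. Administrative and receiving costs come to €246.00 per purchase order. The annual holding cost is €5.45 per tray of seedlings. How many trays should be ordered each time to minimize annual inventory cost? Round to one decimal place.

Q* ≈ 739.6 trays

Annual demand D = 20.2 × 300 = 6,060.
EOQ = √(2DS / H) = √(2 × 6,060 × 246 / 5.45).
= √(2,981,520 / 5.45) = √547,067.8899 ≈ 739.640.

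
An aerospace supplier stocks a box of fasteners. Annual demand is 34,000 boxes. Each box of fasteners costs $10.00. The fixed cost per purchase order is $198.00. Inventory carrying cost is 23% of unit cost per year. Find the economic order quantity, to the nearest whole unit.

Q* ≈ 2,419 boxes

Holding cost H = 0.23 × $10.00 = $2.3000 per unit per year.
EOQ = √(2DS / H) = √(2 × 34,000 × 198 / 2.3).
= √(13,464,000 / 2.3) = √5,853,913.0435 ≈ 2419.486.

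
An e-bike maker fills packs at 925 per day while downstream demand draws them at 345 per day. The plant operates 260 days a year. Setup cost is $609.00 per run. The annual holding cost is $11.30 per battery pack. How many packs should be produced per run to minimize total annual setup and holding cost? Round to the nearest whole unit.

Annual demand D = 345 × 260 = 89,700.
Production build-up factor (1 − d/p) = 1 − 345/925 = 0.6270.
Q* = √(2DS / (H(1 − d/p))) = √(2 × 89,700 × 609 / (11.3 × 0.6270)).
= √(109,254,600 / 7.0854) ≈ 3926.789.

Q* ≈ 3,927 packs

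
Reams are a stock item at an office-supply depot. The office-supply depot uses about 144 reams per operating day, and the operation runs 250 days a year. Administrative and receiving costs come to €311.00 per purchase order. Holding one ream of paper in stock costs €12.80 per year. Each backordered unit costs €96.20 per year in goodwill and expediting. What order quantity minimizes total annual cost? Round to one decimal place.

Annual demand D = 144 × 250 = 36,000.
With planned backorders, Q* = √(2DS/H) · √((H+B)/B).
√(2DS/H) = √(2 × 36,000 × 311 / 12.8) = 1322.639.
√((H+B)/B) = √((12.8+96.2)/96.2) = 1.0645.
Q* ≈ 1407.885.

Q* ≈ 1,407.9 reams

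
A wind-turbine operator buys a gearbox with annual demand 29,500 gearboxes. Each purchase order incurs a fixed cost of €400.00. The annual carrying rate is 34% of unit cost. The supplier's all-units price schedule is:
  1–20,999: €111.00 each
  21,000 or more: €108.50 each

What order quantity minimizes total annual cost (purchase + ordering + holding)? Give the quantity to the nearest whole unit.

Holding cost per unit per year at price C is H = 0.34·C.
For each price level, check whether its EOQ is feasible; otherwise the best quantity at that price is the breakpoint.
EOQ at €111.00 = 790.8 (feasible in tier 1): TC = 29,500×€111.00 + (29,500/790.8)×400 + (790.8/2)×0.34×€111.00 = €3,304,343.99.
EOQ at €108.50 = 799.8 < 21000, so use break Q=21000: TC = 29,500×€108.50 + (29,500/21000.0)×400 + (21000.0/2)×0.34×€108.50 = €3,588,656.90.
Lowest total cost is €3,304,343.99 at Q = 790.8.

Q* ≈ 791 gearboxes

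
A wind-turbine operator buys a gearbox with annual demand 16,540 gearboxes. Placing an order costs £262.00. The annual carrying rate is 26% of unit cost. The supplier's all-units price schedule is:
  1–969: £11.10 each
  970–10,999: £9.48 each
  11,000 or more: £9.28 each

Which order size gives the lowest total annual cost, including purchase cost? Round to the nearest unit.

Q* ≈ 1,875 gearboxes

Holding cost per unit per year at price C is H = 0.26·C.
Evaluate total cost at each tier's feasible EOQ or, if the EOQ is below the tier, at the tier's minimum quantity.
Tier 1 (£11.10): EOQ = 1732.9 exceeds tier's upper bound 969, so this tier is dominated.
EOQ at £9.48 = 1875.2 (feasible in tier 2): TC = 16,540×£9.48 + (16,540/1875.2)×262 + (1875.2/2)×0.26×£9.48 = £161,421.14.
EOQ at £9.28 = 1895.3 < 11000, so use break Q=11000: TC = 16,540×£9.28 + (16,540/11000.0)×262 + (11000.0/2)×0.26×£9.28 = £167,155.55.
Lowest total cost is £161,421.14 at Q = 1875.2.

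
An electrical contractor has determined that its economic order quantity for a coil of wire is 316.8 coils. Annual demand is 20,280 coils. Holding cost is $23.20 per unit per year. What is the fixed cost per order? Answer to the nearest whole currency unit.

Squaring Q* = √(2DS/H) gives Q*² = 2DS/H.
From Q* = √(2DS/H): S = Q*²H / (2D) = 316.8² × 23.2 / (2 × 20,280) = 57.4064.

S ≈ $57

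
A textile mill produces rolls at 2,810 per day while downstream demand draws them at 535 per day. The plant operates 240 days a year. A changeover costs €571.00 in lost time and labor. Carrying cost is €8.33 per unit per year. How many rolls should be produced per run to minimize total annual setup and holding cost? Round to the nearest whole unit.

Q* ≈ 4,663 rolls

Annual demand D = 535 × 240 = 128,400.
Production build-up factor (1 − d/p) = 1 − 535/2,810 = 0.8096.
Q* = √(2DS / (H(1 − d/p))) = √(2 × 128,400 × 571 / (8.33 × 0.8096)).
= √(146,632,800 / 6.744) ≈ 4662.894.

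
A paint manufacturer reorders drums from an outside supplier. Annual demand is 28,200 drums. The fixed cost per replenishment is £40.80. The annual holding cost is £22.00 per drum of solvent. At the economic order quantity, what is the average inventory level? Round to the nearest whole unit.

Average inventory ≈ 162 drums

Q* = √(2DS/H) = √(2 × 28,200 × 40.8 / 22) ≈ 323.41.
Average inventory = Q*/2 ≈ 323.41 / 2 = 161.707.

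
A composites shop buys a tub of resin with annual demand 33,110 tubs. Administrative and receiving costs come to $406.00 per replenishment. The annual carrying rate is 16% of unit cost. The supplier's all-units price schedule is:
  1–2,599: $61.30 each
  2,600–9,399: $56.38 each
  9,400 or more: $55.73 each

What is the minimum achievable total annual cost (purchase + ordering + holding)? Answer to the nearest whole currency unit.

TC* ≈ $1,883,639

Holding cost per unit per year at price C is H = 0.16·C.
Evaluate total cost at each tier's feasible EOQ or, if the EOQ is below the tier, at the tier's minimum quantity.
EOQ at $61.30 = 1655.6 (feasible in tier 1): TC = 33,110×$61.30 + (33,110/1655.6)×406 + (1655.6/2)×0.16×$61.30 = $2,045,881.57.
EOQ at $56.38 = 1726.4 < 2600, so use break Q=2600: TC = 33,110×$56.38 + (33,110/2600.0)×406 + (2600.0/2)×0.16×$56.38 = $1,883,639.09.
EOQ at $55.73 = 1736.4 < 9400, so use break Q=9400: TC = 33,110×$55.73 + (33,110/9400.0)×406 + (9400.0/2)×0.16×$55.73 = $1,888,559.33.
Lowest total cost among the candidates is at Q = 2600.0.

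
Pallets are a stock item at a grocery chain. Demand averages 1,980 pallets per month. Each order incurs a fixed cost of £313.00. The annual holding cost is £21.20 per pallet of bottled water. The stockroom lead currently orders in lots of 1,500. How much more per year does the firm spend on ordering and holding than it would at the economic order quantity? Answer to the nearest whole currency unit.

Annual demand D = 1,980 × 12 = 23,760.
EOQ = √(2DS/H) = √(2 × 23,760 × 313 / 21.2) ≈ 837.61.
Cost at Q* = (D/Q*)S + (Q*/2)H = √(2DSH) ≈ £17,757.36.
Cost at Q = 1,500: (23,760/1,500)×313 + (1,500/2)×21.2 = £4,957.92 + £15,900.00 = £20,857.92.
Excess = £20,857.92 − £17,757.36 = £3,100.56.

Extra cost ≈ £3,101 per year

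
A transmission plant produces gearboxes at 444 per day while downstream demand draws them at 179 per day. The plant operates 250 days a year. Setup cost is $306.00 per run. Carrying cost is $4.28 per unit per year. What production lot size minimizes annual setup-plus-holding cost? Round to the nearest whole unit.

Annual demand D = 179 × 250 = 44,750.
Production build-up factor (1 − d/p) = 1 − 179/444 = 0.5968.
Q* = √(2DS / (H(1 − d/p))) = √(2 × 44,750 × 306 / (4.28 × 0.5968)).
= √(27,387,000 / 2.5545) ≈ 3274.303.

Q* ≈ 3,274 gearboxes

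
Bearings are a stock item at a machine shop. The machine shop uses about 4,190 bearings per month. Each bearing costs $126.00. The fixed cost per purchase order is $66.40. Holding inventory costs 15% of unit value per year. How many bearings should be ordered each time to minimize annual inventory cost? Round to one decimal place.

Annual demand D = 4,190 × 12 = 50,280.
Holding cost H = 0.15 × $126.00 = $18.9000 per unit per year.
EOQ = √(2DS / H) = √(2 × 50,280 × 66.4 / 18.9).
= √(6,677,184 / 18.9) = √353,290.1587 ≈ 594.382.

Q* ≈ 594.4 bearings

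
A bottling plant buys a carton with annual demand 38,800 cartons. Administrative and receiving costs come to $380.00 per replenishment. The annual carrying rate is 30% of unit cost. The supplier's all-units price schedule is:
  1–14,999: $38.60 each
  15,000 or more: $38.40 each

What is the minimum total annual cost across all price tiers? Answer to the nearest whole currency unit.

TC* ≈ $1,516,159

Holding cost per unit per year at price C is H = 0.30·C.
For each price level, check whether its EOQ is feasible; otherwise the best quantity at that price is the breakpoint.
EOQ at $38.60 = 1595.8 (feasible in tier 1): TC = 38,800×$38.60 + (38,800/1595.8)×380 + (1595.8/2)×0.30×$38.60 = $1,516,158.94.
EOQ at $38.40 = 1599.9 < 15000, so use break Q=15000: TC = 38,800×$38.40 + (38,800/15000.0)×380 + (15000.0/2)×0.30×$38.40 = $1,577,302.93.
Lowest total cost among the candidates is at Q = 1595.8.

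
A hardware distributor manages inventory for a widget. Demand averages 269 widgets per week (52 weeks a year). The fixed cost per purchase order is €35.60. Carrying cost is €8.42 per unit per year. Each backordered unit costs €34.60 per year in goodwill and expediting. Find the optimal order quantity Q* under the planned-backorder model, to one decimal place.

Q* ≈ 383.5 widgets

Annual demand D = 269 × 52 = 13,988.
With planned backorders, Q* = √(2DS/H) · √((H+B)/B).
√(2DS/H) = √(2 × 13,988 × 35.6 / 8.42) = 343.923.
√((H+B)/B) = √((8.42+34.6)/34.6) = 1.1151.
Q* ≈ 383.494.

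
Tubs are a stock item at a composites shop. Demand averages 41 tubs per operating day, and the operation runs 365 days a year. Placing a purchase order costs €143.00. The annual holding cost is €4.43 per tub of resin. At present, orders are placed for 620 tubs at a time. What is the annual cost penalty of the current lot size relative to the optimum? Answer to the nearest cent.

Annual demand D = 41 × 365 = 14,965.
EOQ = √(2DS/H) = √(2 × 14,965 × 143 / 4.43) ≈ 982.92.
Cost at Q* = (D/Q*)S + (Q*/2)H = √(2DSH) ≈ €4,354.35.
Cost at Q = 620: (14,965/620)×143 + (620/2)×4.43 = €3,451.60 + €1,373.30 = €4,824.90.
Excess = €4,824.90 − €4,354.35 = €470.56.

Extra cost ≈ €470.56 per year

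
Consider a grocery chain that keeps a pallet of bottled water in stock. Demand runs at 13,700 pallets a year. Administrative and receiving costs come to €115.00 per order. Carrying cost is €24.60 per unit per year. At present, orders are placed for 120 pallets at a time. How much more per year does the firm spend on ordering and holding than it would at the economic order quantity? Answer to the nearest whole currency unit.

EOQ = √(2DS/H) = √(2 × 13,700 × 115 / 24.6) ≈ 357.90.
Cost at Q* = (D/Q*)S + (Q*/2)H = √(2DSH) ≈ €8,804.24.
Cost at Q = 120: (13,700/120)×115 + (120/2)×24.6 = €13,129.17 + €1,476.00 = €14,605.17.
Excess = €14,605.17 − €8,804.24 = €5,800.93.

Extra cost ≈ €5,801 per year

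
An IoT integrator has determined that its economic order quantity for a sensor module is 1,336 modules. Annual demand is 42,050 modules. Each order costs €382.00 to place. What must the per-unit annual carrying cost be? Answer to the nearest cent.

H ≈ €18.00

Invert the EOQ relation Q*² = 2DS/H.
From Q* = √(2DS/H): H = 2DS / Q*² = 2 × 42,050 × 382 / 1,336² = 17.9989.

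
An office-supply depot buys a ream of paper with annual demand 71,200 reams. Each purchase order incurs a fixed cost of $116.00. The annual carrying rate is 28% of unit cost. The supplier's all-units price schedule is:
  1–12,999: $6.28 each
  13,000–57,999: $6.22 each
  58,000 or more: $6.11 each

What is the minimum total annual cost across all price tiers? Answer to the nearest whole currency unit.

Holding cost per unit per year at price C is H = 0.28·C.
For each price level, check whether its EOQ is feasible; otherwise the best quantity at that price is the breakpoint.
EOQ at $6.28 = 3065.0 (feasible in tier 1): TC = 71,200×$6.28 + (71,200/3065.0)×116 + (3065.0/2)×0.28×$6.28 = $452,525.43.
EOQ at $6.22 = 3079.7 < 13000, so use break Q=13000: TC = 71,200×$6.22 + (71,200/13000.0)×116 + (13000.0/2)×0.28×$6.22 = $454,819.72.
EOQ at $6.11 = 3107.3 < 58000, so use break Q=58000: TC = 71,200×$6.11 + (71,200/58000.0)×116 + (58000.0/2)×0.28×$6.11 = $484,787.60.
Lowest total cost among the candidates is at Q = 3065.0.

TC* ≈ $452,525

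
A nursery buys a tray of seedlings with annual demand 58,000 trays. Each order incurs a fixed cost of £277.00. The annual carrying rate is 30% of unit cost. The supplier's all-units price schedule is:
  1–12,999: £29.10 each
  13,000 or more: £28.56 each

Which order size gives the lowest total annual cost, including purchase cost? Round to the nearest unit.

Q* ≈ 1,918 trays

Holding cost per unit per year at price C is H = 0.30·C.
Evaluate total cost at each tier's feasible EOQ or, if the EOQ is below the tier, at the tier's minimum quantity.
EOQ at £29.10 = 1918.5 (feasible in tier 1): TC = 58,000×£29.10 + (58,000/1918.5)×277 + (1918.5/2)×0.30×£29.10 = £1,704,548.50.
EOQ at £28.56 = 1936.6 < 13000, so use break Q=13000: TC = 58,000×£28.56 + (58,000/13000.0)×277 + (13000.0/2)×0.30×£28.56 = £1,713,407.85.
Lowest total cost is £1,704,548.50 at Q = 1918.5.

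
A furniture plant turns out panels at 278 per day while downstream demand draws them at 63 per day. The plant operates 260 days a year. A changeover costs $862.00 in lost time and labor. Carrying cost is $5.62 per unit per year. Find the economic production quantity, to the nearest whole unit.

Annual demand D = 63 × 260 = 16,380.
Production build-up factor (1 − d/p) = 1 − 63/278 = 0.7734.
Q* = √(2DS / (H(1 − d/p))) = √(2 × 16,380 × 862 / (5.62 × 0.7734)).
= √(28,239,120 / 4.3464) ≈ 2548.946.

Q* ≈ 2,549 panels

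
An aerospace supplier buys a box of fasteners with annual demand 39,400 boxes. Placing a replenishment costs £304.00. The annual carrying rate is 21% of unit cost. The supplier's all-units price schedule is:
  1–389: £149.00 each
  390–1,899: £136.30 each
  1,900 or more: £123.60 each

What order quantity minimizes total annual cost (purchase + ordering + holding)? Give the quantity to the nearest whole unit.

Q* ≈ 1,900 boxes

Holding cost per unit per year at price C is H = 0.21·C.
For each price level, check whether its EOQ is feasible; otherwise the best quantity at that price is the breakpoint.
Tier 1 (£149.00): EOQ = 875.0 exceeds tier's upper bound 389, so this tier is dominated.
EOQ at £136.30 = 914.8 (feasible in tier 2): TC = 39,400×£136.30 + (39,400/914.8)×304 + (914.8/2)×0.21×£136.30 = £5,396,405.30.
EOQ at £123.60 = 960.7 < 1900, so use break Q=1900: TC = 39,400×£123.60 + (39,400/1900.0)×304 + (1900.0/2)×0.21×£123.60 = £4,900,802.20.
Lowest total cost is £4,900,802.20 at Q = 1900.0.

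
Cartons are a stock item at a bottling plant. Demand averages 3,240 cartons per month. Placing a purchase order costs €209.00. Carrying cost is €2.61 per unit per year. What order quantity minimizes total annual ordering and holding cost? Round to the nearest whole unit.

Annual demand D = 3,240 × 12 = 38,880.
EOQ = √(2DS / H) = √(2 × 38,880 × 209 / 2.61).
= √(16,251,840 / 2.61) = √6,226,758.6207 ≈ 2495.347.

Q* ≈ 2,495 cartons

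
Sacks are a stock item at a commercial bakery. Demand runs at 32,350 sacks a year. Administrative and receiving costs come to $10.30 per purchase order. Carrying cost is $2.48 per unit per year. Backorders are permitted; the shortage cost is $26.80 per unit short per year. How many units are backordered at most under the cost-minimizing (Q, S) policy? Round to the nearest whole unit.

With planned backorders, Q* = √(2DS/H) · √((H+B)/B).
√(2DS/H) = √(2 × 32,350 × 10.3 / 2.48) = 518.376.
√((H+B)/B) = √((2.48+26.8)/26.8) = 1.0452.
Q* ≈ 541.830.
S* = Q* · H/(H+B) = 541.830 × 2.48/29.28 ≈ 45.893.

S* ≈ 46 sacks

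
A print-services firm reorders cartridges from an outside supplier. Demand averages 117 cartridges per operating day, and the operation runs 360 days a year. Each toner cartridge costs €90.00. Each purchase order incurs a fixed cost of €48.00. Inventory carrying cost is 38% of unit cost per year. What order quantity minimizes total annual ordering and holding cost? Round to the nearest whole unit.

Annual demand D = 117 × 360 = 42,120.
Holding cost H = 0.38 × €90.00 = €34.2000 per unit per year.
EOQ = √(2DS / H) = √(2 × 42,120 × 48 / 34.2).
= √(4,043,520 / 34.2) = √118,231.5789 ≈ 343.848.

Q* ≈ 344 cartridges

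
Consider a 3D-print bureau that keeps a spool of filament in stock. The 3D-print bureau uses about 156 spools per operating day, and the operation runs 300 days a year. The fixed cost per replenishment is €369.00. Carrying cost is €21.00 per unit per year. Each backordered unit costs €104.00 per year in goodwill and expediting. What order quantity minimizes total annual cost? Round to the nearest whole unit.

Annual demand D = 156 × 300 = 46,800.
With planned backorders, Q* = √(2DS/H) · √((H+B)/B).
√(2DS/H) = √(2 × 46,800 × 369 / 21) = 1282.453.
√((H+B)/B) = √((21+104)/104) = 1.0963.
Q* ≈ 1405.982.

Q* ≈ 1,406 spools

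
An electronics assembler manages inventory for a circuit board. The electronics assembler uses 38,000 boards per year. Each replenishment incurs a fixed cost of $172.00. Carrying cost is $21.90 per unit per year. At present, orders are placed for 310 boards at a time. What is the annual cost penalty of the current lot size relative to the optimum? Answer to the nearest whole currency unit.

EOQ = √(2DS/H) = √(2 × 38,000 × 172 / 21.9) ≈ 772.59.
Cost at Q* = (D/Q*)S + (Q*/2)H = √(2DSH) ≈ $16,919.72.
Cost at Q = 310: (38,000/310)×172 + (310/2)×21.9 = $21,083.87 + $3,394.50 = $24,478.37.
Excess = $24,478.37 − $16,919.72 = $7,558.65.

Extra cost ≈ $7,559 per year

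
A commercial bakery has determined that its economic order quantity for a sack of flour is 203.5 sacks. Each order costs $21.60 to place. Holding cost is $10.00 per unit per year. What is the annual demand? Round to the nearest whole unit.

Invert the EOQ relation Q*² = 2DS/H.
From Q* = √(2DS/H): D = Q*²H / (2S) = 203.5² × 10 / (2 × 21.6) = 9586.169.

D ≈ 9,586 sacks per year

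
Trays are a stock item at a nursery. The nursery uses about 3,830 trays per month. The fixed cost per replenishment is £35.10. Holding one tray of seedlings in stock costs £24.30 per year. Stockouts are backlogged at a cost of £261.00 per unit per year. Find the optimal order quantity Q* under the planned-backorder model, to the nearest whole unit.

Q* ≈ 381 trays

Annual demand D = 3,830 × 12 = 45,960.
With planned backorders, Q* = √(2DS/H) · √((H+B)/B).
√(2DS/H) = √(2 × 45,960 × 35.1 / 24.3) = 364.381.
√((H+B)/B) = √((24.3+261)/261) = 1.0455.
Q* ≈ 380.966.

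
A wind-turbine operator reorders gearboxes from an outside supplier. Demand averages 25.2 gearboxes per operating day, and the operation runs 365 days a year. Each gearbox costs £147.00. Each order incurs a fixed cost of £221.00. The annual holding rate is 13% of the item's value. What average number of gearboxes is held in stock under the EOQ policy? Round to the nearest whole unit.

Average inventory ≈ 231 gearboxes

Annual demand D = 25.2 × 365 = 9,198.
Holding cost H = 0.13 × £147.00 = £19.1100 per unit per year.
The optimal lot size = √(2DS/H) = √(2 × 9,198 × 221 / 19.11) ≈ 461.24.
Average inventory = Q*/2 ≈ 461.24 / 2 = 230.620.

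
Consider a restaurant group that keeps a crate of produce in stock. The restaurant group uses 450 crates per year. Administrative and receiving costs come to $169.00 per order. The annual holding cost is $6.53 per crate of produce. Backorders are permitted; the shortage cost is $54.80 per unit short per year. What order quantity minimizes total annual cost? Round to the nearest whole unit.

With planned backorders, Q* = √(2DS/H) · √((H+B)/B).
√(2DS/H) = √(2 × 450 × 169 / 6.53) = 152.619.
√((H+B)/B) = √((6.53+54.8)/54.8) = 1.0579.
Q* ≈ 161.456.

Q* ≈ 161 crates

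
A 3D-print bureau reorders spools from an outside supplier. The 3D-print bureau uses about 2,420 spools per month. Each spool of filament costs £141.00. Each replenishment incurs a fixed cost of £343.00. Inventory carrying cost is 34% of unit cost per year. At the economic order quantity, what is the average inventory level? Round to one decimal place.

Average inventory ≈ 322.3 spools

Annual demand D = 2,420 × 12 = 29,040.
Holding cost H = 0.34 × £141.00 = £47.9400 per unit per year.
The optimal lot size = √(2DS/H) = √(2 × 29,040 × 343 / 47.94) ≈ 644.63.
Average inventory = Q*/2 ≈ 644.63 / 2 = 322.316.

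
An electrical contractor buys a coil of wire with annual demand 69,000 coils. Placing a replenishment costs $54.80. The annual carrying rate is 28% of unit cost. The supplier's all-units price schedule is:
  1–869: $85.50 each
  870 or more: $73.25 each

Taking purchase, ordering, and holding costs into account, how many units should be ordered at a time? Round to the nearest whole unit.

Holding cost per unit per year at price C is H = 0.28·C.
Candidates are each tier's EOQ (if it falls in that tier) and each price-break quantity.
EOQ at $85.50 = 562.0 (feasible in tier 1): TC = 69,000×$85.50 + (69,000/562.0)×54.8 + (562.0/2)×0.28×$85.50 = $5,912,955.25.
EOQ at $73.25 = 607.2 < 870, so use break Q=870: TC = 69,000×$73.25 + (69,000/870.0)×54.8 + (870.0/2)×0.28×$73.25 = $5,067,518.06.
Lowest total cost is $5,067,518.06 at Q = 870.0.

Q* ≈ 870 coils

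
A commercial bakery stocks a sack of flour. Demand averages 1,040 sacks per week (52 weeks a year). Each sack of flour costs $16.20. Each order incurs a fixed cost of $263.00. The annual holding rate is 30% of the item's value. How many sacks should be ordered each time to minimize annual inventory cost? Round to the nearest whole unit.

Annual demand D = 1,040 × 52 = 54,080.
Holding cost H = 0.30 × $16.20 = $4.8600 per unit per year.
EOQ = √(2DS / H) = √(2 × 54,080 × 263 / 4.86).
= √(28,446,080 / 4.86) = √5,853,102.8807 ≈ 2419.319.

Q* ≈ 2,419 sacks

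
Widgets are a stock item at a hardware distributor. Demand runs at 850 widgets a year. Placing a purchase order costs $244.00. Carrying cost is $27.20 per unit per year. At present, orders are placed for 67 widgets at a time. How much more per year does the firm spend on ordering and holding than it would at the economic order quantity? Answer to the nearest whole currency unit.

Extra cost ≈ $648 per year

EOQ = √(2DS/H) = √(2 × 850 × 244 / 27.2) ≈ 123.49.
Cost at Q* = (D/Q*)S + (Q*/2)H = √(2DSH) ≈ $3,358.95.
Cost at Q = 67: (850/67)×244 + (67/2)×27.2 = $3,095.52 + $911.20 = $4,006.72.
Excess = $4,006.72 − $3,358.95 = $647.77.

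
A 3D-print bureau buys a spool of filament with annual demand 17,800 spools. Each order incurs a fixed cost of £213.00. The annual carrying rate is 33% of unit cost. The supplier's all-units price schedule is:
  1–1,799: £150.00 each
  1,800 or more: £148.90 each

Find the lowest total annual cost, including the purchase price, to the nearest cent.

TC* ≈ £2,689,373.92

Holding cost per unit per year at price C is H = 0.33·C.
For each price level, check whether its EOQ is feasible; otherwise the best quantity at that price is the breakpoint.
EOQ at £150.00 = 391.4 (feasible in tier 1): TC = 17,800×£150.00 + (17,800/391.4)×213 + (391.4/2)×0.33×£150.00 = £2,689,373.92.
EOQ at £148.90 = 392.8 < 1800, so use break Q=1800: TC = 17,800×£148.90 + (17,800/1800.0)×213 + (1800.0/2)×0.33×£148.90 = £2,696,749.63.
Lowest total cost among the candidates is at Q = 391.4.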